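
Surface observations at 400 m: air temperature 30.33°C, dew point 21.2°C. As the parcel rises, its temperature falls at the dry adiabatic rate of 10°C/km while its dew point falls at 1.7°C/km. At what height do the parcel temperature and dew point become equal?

T and T_d converge at 10 − 1.7 = 8.3°C per km
Height above start = (30.33 − 21.2) / 8.3 = 1.1 km
LCL altitude = 400 m + 1100 m = 1500 m

1500 m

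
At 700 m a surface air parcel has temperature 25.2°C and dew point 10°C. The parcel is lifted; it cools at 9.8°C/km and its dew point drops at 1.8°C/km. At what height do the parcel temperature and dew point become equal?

T and T_d converge at 9.8 − 1.8 = 8°C per km
Height above start = (25.2 − 10) / 8 = 1.9 km
LCL altitude = 700 m + 1900 m = 2600 m

2600 m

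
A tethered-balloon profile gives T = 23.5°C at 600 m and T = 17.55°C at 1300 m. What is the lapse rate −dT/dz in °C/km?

Γ = −ΔT/Δz = (23.5 − 17.55) / (1300 − 600) m
  = 5.95°C / 0.7 km = 8.5°C/km

8.5°C/km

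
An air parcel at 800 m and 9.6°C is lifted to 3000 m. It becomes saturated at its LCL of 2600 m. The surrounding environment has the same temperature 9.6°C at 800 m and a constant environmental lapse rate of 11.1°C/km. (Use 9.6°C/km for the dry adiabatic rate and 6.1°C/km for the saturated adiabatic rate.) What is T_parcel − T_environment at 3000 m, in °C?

Parcel:
  800–2600 m, dry: Δz = 1.8 km ⇒ ΔT = -17.28°C; T = -7.68°C
  2600–3000 m, saturated: Δz = 0.4 km ⇒ ΔT = -2.44°C; T = -10.12°C
Environment:
  800–3000 m, environment: Δz = 2.2 km ⇒ ΔT = -24.42°C; T = -14.82°C
T_parcel − T_env = -10.12 − (-14.82) = +4.7°C

+4.7°C (parcel warmer than environment)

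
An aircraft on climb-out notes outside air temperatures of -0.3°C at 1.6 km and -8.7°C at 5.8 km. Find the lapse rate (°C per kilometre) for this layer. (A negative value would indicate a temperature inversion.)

Γ = −ΔT/Δz = (-0.3 − (-8.7)) / (5800 − 1600) m
  = 8.4°C / 4.2 km = 2°C/km

2°C/km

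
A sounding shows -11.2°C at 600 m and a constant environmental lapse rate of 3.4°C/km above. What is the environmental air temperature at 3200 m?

-20.04°C

From 600 m to 3200 m (environmental): cools by 3.4 × 2.6 = 8.84°C, giving -20.04°C.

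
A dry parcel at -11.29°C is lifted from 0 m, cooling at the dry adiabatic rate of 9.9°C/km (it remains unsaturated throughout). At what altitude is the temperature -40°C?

2900 m

Height above start = (-11.29 − (-40)) / 9.9 = 2.9 km
Altitude = 0 m + 2900 m = 2900 m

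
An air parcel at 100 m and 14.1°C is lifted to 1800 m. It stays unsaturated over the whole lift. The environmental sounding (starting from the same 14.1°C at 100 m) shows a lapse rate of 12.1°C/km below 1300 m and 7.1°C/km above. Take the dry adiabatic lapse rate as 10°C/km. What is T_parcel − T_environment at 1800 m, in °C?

+1.07°C (parcel warmer than environment)

Parcel:
  Dry to 1800 m: -10 × 1.7 km = -17°C, so T = -2.9°C.
Environment:
  Environment, lower layer to 1300 m: -12.1 × 1.2 km = -14.52°C, so T = -0.42°C.
  Environment, upper layer to 1800 m: -7.1 × 0.5 km = -3.55°C, so T = -3.97°C.
T_parcel − T_env = -2.9 − (-3.97) = +1.07°C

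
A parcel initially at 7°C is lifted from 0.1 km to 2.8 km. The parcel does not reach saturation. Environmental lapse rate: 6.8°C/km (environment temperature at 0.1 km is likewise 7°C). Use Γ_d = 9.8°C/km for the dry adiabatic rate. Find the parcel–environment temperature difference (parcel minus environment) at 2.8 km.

-8.1°C (parcel cooler than environment)

Parcel:
  Dry to 2800 m: -9.8 × 2.7 km = -26.46°C, so T = -19.46°C.
Environment:
  Environment to 2800 m: -6.8 × 2.7 km = -18.36°C, so T = -11.36°C.
T_parcel − T_env = -19.46 − (-11.36) = -8.1°C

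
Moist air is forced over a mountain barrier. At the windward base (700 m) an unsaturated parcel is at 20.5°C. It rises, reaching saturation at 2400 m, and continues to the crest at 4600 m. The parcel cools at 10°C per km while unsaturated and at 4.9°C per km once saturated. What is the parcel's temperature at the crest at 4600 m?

Dry to 2400 m: -10 × 1.7 km = -17°C, so T = 3.5°C.
Saturated to 4600 m: -4.9 × 2.2 km = -10.78°C, so T = -7.28°C.

-7.28°C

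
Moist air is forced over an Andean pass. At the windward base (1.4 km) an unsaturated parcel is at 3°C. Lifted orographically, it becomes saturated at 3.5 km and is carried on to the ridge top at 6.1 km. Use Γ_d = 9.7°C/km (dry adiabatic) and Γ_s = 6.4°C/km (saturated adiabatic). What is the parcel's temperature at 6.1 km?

-34.01°C

1400–3500 m, dry: Δz = 2.1 km ⇒ ΔT = -20.37°C; T = -17.37°C
3500–6100 m, saturated: Δz = 2.6 km ⇒ ΔT = -16.64°C; T = -34.01°C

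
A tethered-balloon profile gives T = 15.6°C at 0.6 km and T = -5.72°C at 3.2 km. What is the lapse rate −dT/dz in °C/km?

Γ = −ΔT/Δz = (15.6 − (-5.72)) / (3200 − 600) m
  = 21.32°C / 2.6 km = 8.2°C/km

8.2°C/km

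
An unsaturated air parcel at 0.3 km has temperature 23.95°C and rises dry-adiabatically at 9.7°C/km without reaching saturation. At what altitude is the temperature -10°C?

3.8 km

Height above start = (23.95 − (-10)) / 9.7 = 3.5 km
Altitude = 300 m + 3500 m = 3800 m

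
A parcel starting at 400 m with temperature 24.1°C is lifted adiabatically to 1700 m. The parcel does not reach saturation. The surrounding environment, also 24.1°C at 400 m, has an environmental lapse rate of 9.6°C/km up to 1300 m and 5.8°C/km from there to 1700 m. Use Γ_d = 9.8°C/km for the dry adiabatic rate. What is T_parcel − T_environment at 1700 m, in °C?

-1.78°C (parcel cooler than environment)

Parcel:
  Dry to 1700 m: -9.8 × 1.3 km = -12.74°C, so T = 11.36°C.
Environment:
  Environment, lower layer to 1300 m: -9.6 × 0.9 km = -8.64°C, so T = 15.46°C.
  Environment, upper layer to 1700 m: -5.8 × 0.4 km = -2.32°C, so T = 13.14°C.
T_parcel − T_env = 11.36 − 13.14 = -1.78°C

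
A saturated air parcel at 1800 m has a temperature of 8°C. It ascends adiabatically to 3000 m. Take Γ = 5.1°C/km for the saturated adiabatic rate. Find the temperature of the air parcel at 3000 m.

1.88°C

Saturated adiabatic to 3000 m: -5.1 × 1.2 km = -6.12°C, so T = 1.88°C.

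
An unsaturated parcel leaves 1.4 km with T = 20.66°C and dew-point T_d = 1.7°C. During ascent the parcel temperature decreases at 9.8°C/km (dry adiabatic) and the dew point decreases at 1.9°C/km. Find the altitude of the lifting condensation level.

T and T_d converge at 9.8 − 1.9 = 7.9°C per km
Height above start = (20.66 − 1.7) / 7.9 = 2.4 km
LCL altitude = 1400 m + 2400 m = 3800 m

3.8 km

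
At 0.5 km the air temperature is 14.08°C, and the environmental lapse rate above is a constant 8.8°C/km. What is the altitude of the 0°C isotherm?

Height above start = (14.08 − 0) / 8.8 = 1.6 km
Altitude = 500 m + 1600 m = 2100 m

2.1 km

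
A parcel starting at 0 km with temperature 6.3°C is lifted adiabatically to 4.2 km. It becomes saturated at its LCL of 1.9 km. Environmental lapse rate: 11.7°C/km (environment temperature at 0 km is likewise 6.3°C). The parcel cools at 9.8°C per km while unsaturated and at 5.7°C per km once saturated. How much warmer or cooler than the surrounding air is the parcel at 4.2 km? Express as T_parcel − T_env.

Parcel:
  From 0 m to 1900 m (dry): cools by 9.8 × 1.9 = 18.62°C, giving -12.32°C.
  From 1900 m to 4200 m (saturated): cools by 5.7 × 2.3 = 13.11°C, giving -25.43°C.
Environment:
  From 0 m to 4200 m (environment): cools by 11.7 × 4.2 = 49.14°C, giving -42.84°C.
T_parcel − T_env = -25.43 − (-42.84) = +17.41°C

+17.41°C (parcel warmer than environment)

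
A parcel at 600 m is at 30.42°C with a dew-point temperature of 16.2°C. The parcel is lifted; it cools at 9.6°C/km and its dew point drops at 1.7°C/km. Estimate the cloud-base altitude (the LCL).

2400 m

T and T_d converge at 9.6 − 1.7 = 7.9°C per km
Height above start = (30.42 − 16.2) / 7.9 = 1.8 km
LCL altitude = 600 m + 1800 m = 2400 m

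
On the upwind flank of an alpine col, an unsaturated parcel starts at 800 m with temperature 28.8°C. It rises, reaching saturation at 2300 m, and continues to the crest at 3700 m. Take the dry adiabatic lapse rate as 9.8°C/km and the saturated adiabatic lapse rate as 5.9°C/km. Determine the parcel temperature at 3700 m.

5.84°C

Dry to 2300 m: -9.8 × 1.5 km = -14.7°C, so T = 14.1°C.
Saturated to 3700 m: -5.9 × 1.4 km = -8.26°C, so T = 5.84°C.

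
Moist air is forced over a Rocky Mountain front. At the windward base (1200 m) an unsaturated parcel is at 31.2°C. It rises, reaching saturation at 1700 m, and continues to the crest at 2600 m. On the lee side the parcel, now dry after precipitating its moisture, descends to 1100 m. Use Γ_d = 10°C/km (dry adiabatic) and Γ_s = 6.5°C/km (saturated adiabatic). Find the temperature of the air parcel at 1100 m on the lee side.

35.35°C

Dry to 1700 m: -10 × 0.5 km = -5°C, so T = 26.2°C.
Saturated to 2600 m: -6.5 × 0.9 km = -5.85°C, so T = 20.35°C.
Dry descent to 1100 m: +10 × 1.5 km = +15°C, so T = 35.35°C.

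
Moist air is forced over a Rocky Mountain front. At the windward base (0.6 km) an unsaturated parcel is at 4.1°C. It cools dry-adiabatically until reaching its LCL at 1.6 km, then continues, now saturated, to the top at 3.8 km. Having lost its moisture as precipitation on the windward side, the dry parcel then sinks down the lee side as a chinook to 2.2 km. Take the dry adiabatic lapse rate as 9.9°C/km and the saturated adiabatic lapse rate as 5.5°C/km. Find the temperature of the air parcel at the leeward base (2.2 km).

-2.06°C

600–1600 m, dry: Δz = 1 km ⇒ ΔT = -9.9°C; T = -5.8°C
1600–3800 m, saturated: Δz = 2.2 km ⇒ ΔT = -12.1°C; T = -17.9°C
3800–2200 m, dry descent: Δz = 1.6 km ⇒ ΔT = +15.84°C; T = -2.06°C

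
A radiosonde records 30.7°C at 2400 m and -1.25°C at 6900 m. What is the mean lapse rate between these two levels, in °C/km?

Γ = −ΔT/Δz = (30.7 − (-1.25)) / (6900 − 2400) m
  = 31.95°C / 4.5 km = 7.1°C/km

7.1°C/km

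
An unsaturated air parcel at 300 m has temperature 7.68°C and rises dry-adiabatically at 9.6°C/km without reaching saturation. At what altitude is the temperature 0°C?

1100 m

Height above start = (7.68 − 0) / 9.6 = 0.8 km
Altitude = 300 m + 800 m = 1100 m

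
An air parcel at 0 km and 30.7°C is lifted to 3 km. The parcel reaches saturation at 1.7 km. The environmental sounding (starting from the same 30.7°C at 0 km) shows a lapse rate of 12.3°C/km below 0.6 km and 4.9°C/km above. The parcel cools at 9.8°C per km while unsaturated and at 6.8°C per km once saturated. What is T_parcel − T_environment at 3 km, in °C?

-6.36°C (parcel cooler than environment)

Parcel:
  Dry to 1700 m: -9.8 × 1.7 km = -16.66°C, so T = 14.04°C.
  Saturated to 3000 m: -6.8 × 1.3 km = -8.84°C, so T = 5.2°C.
Environment:
  Environment, lower layer to 600 m: -12.3 × 0.6 km = -7.38°C, so T = 23.32°C.
  Environment, upper layer to 3000 m: -4.9 × 2.4 km = -11.76°C, so T = 11.56°C.
T_parcel − T_env = 5.2 − 11.56 = -6.36°C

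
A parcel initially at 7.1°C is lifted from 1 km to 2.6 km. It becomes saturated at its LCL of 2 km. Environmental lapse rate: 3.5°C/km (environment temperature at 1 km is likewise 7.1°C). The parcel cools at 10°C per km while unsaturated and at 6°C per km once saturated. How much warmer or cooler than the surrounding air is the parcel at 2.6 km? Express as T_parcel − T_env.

-8°C (parcel cooler than environment)

Parcel:
  1000 → 2000 m (dry, 10°C/km): ΔT = -10 × 1 = -10°C → T = -2.9°C
  2000 → 2600 m (saturated, 6°C/km): ΔT = -6 × 0.6 = -3.6°C → T = -6.5°C
Environment:
  1000 → 2600 m (environment, 3.5°C/km): ΔT = -3.5 × 1.6 = -5.6°C → T = 1.5°C
T_parcel − T_env = -6.5 − 1.5 = -8°C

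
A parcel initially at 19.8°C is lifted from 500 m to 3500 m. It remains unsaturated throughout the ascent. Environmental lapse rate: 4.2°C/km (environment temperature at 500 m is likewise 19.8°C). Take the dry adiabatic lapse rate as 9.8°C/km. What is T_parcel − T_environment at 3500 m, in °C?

-16.8°C (parcel cooler than environment)

Parcel:
  500 → 3500 m (dry, 9.8°C/km): ΔT = -9.8 × 3 = -29.4°C → T = -9.6°C
Environment:
  500 → 3500 m (environment, 4.2°C/km): ΔT = -4.2 × 3 = -12.6°C → T = 7.2°C
T_parcel − T_env = -9.6 − 7.2 = -16.8°C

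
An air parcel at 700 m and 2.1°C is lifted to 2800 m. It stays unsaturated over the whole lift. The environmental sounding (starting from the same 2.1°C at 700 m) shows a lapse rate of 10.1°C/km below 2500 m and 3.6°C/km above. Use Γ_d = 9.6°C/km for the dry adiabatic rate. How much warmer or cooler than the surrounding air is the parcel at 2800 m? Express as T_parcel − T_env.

-0.9°C (parcel cooler than environment)

Parcel:
  Dry to 2800 m: -9.6 × 2.1 km = -20.16°C, so T = -18.06°C.
Environment:
  Environment, lower layer to 2500 m: -10.1 × 1.8 km = -18.18°C, so T = -16.08°C.
  Environment, upper layer to 2800 m: -3.6 × 0.3 km = -1.08°C, so T = -17.16°C.
T_parcel − T_env = -18.06 − (-17.16) = -0.9°C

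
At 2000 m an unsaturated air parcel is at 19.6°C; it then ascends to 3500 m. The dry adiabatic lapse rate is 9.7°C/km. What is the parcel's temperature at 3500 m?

2000 → 3500 m (dry adiabatic, 9.7°C/km): ΔT = -9.7 × 1.5 = -14.55°C → T = 5.05°C

5.05°C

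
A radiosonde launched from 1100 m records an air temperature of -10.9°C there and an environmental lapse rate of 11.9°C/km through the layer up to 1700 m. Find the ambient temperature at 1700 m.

1100 → 1700 m (environmental, 11.9°C/km): ΔT = -11.9 × 0.6 = -7.14°C → T = -18.04°C

-18.04°C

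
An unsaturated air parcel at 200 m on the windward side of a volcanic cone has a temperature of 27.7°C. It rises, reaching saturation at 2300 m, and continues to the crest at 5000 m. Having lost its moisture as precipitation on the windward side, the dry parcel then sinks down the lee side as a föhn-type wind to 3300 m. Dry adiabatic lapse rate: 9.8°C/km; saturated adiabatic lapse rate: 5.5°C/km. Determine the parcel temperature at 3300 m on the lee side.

From 200 m to 2300 m (dry): cools by 9.8 × 2.1 = 20.58°C, giving 7.12°C.
From 2300 m to 5000 m (saturated): cools by 5.5 × 2.7 = 14.85°C, giving -7.73°C.
From 5000 m to 3300 m (dry descent): warms by 9.8 × 1.7 = 16.66°C, giving 8.93°C.

8.93°C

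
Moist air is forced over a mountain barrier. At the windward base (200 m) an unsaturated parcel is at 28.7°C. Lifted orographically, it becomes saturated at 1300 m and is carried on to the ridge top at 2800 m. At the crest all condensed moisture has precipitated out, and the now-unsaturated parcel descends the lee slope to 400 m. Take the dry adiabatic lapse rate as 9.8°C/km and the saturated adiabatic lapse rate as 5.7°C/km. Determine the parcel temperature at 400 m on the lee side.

200 → 1300 m (dry, 9.8°C/km): ΔT = -9.8 × 1.1 = -10.78°C → T = 17.92°C
1300 → 2800 m (saturated, 5.7°C/km): ΔT = -5.7 × 1.5 = -8.55°C → T = 9.37°C
2800 → 400 m (dry descent, 9.8°C/km): ΔT = +9.8 × 2.4 = +23.52°C → T = 32.89°C

32.89°C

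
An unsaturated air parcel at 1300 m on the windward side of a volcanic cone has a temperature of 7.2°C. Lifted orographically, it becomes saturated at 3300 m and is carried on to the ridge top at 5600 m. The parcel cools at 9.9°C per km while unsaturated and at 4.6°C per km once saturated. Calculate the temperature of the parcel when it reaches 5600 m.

1300–3300 m, dry: Δz = 2 km ⇒ ΔT = -19.8°C; T = -12.6°C
3300–5600 m, saturated: Δz = 2.3 km ⇒ ΔT = -10.58°C; T = -23.18°C

-23.18°C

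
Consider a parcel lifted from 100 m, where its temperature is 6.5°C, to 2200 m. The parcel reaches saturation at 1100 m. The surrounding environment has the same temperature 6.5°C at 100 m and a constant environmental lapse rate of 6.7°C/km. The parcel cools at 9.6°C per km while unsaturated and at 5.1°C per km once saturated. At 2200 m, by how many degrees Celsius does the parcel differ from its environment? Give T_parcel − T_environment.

-1.14°C (parcel cooler than environment)

Parcel:
  From 100 m to 1100 m (dry): cools by 9.6 × 1 = 9.6°C, giving -3.1°C.
  From 1100 m to 2200 m (saturated): cools by 5.1 × 1.1 = 5.61°C, giving -8.71°C.
Environment:
  From 100 m to 2200 m (environment): cools by 6.7 × 2.1 = 14.07°C, giving -7.57°C.
T_parcel − T_env = -8.71 − (-7.57) = -1.14°C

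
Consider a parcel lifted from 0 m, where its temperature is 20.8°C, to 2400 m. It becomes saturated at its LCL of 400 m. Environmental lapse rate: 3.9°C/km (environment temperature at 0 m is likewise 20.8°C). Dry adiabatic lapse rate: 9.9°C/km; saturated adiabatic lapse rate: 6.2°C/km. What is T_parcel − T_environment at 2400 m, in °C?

-7°C (parcel cooler than environment)

Parcel:
  0–400 m, dry: Δz = 0.4 km ⇒ ΔT = -3.96°C; T = 16.84°C
  400–2400 m, saturated: Δz = 2 km ⇒ ΔT = -12.4°C; T = 4.44°C
Environment:
  0–2400 m, environment: Δz = 2.4 km ⇒ ΔT = -9.36°C; T = 11.44°C
T_parcel − T_env = 4.44 − 11.44 = -7°C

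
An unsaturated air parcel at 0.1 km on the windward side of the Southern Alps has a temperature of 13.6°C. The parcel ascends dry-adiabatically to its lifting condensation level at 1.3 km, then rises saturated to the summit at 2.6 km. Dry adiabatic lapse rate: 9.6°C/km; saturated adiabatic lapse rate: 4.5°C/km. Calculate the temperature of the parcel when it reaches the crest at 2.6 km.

Dry to 1300 m: -9.6 × 1.2 km = -11.52°C, so T = 2.08°C.
Saturated to 2600 m: -4.5 × 1.3 km = -5.85°C, so T = -3.77°C.

-3.77°C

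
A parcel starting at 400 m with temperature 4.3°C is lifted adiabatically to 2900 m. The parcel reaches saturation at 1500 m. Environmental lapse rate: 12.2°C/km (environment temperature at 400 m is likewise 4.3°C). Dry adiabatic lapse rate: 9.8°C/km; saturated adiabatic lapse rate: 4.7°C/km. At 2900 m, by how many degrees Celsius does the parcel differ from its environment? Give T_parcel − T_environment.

Parcel:
  400 → 1500 m (dry, 9.8°C/km): ΔT = -9.8 × 1.1 = -10.78°C → T = -6.48°C
  1500 → 2900 m (saturated, 4.7°C/km): ΔT = -4.7 × 1.4 = -6.58°C → T = -13.06°C
Environment:
  400 → 2900 m (environment, 12.2°C/km): ΔT = -12.2 × 2.5 = -30.5°C → T = -26.2°C
T_parcel − T_env = -13.06 − (-26.2) = +13.14°C

+13.14°C (parcel warmer than environment)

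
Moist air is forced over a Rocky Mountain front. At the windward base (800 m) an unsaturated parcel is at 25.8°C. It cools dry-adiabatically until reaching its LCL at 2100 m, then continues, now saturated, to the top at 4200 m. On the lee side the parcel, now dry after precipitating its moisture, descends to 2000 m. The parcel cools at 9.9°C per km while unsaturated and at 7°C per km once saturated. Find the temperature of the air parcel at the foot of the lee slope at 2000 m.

800–2100 m, dry: Δz = 1.3 km ⇒ ΔT = -12.87°C; T = 12.93°C
2100–4200 m, saturated: Δz = 2.1 km ⇒ ΔT = -14.7°C; T = -1.77°C
4200–2000 m, dry descent: Δz = 2.2 km ⇒ ΔT = +21.78°C; T = 20.01°C

20.01°C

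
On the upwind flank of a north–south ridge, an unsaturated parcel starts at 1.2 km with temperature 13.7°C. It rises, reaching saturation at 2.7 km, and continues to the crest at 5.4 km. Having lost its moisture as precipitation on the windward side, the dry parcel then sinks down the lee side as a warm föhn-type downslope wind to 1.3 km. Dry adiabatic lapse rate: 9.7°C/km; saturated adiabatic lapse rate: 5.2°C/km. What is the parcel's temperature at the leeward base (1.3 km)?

Dry to 2700 m: -9.7 × 1.5 km = -14.55°C, so T = -0.85°C.
Saturated to 5400 m: -5.2 × 2.7 km = -14.04°C, so T = -14.89°C.
Dry descent to 1300 m: +9.7 × 4.1 km = +39.77°C, so T = 24.88°C.

24.88°C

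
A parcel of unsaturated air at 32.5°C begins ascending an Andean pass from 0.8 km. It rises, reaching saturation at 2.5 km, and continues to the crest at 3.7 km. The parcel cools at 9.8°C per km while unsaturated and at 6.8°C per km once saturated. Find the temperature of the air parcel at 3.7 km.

800–2500 m, dry: Δz = 1.7 km ⇒ ΔT = -16.66°C; T = 15.84°C
2500–3700 m, saturated: Δz = 1.2 km ⇒ ΔT = -8.16°C; T = 7.68°C

7.68°C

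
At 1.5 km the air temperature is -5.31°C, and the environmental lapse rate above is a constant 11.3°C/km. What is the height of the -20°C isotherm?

2.8 km

Height above start = (-5.31 − (-20)) / 11.3 = 1.3 km
Altitude = 1500 m + 1300 m = 2800 m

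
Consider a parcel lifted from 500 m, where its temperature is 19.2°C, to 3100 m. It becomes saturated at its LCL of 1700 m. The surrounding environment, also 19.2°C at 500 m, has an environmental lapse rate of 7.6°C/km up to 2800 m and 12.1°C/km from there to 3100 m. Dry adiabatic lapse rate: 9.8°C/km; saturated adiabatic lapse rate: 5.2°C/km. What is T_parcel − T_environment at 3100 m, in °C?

Parcel:
  From 500 m to 1700 m (dry): cools by 9.8 × 1.2 = 11.76°C, giving 7.44°C.
  From 1700 m to 3100 m (saturated): cools by 5.2 × 1.4 = 7.28°C, giving 0.16°C.
Environment:
  From 500 m to 2800 m (environment, lower layer): cools by 7.6 × 2.3 = 17.48°C, giving 1.72°C.
  From 2800 m to 3100 m (environment, upper layer): cools by 12.1 × 0.3 = 3.63°C, giving -1.91°C.
T_parcel − T_env = 0.16 − (-1.91) = +2.07°C

+2.07°C (parcel warmer than environment)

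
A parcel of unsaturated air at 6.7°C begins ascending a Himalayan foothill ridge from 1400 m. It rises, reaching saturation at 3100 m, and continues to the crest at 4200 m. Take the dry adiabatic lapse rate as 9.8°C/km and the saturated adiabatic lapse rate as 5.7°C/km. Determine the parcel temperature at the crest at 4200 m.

1400–3100 m, dry: Δz = 1.7 km ⇒ ΔT = -16.66°C; T = -9.96°C
3100–4200 m, saturated: Δz = 1.1 km ⇒ ΔT = -6.27°C; T = -16.23°C

-16.23°C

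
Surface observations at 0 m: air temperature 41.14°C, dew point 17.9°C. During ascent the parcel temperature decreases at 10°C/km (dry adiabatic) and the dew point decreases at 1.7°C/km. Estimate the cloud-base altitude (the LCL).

2800 m

T and T_d converge at 10 − 1.7 = 8.3°C per km
Height above start = (41.14 − 17.9) / 8.3 = 2.8 km
LCL altitude = 0 m + 2800 m = 2800 m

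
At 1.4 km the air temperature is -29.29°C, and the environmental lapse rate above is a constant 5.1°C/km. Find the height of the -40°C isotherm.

Height above start = (-29.29 − (-40)) / 5.1 = 2.1 km
Altitude = 1400 m + 2100 m = 3500 m

3.5 km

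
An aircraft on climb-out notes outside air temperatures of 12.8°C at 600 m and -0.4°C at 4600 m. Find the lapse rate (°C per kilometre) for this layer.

Γ = −ΔT/Δz = (12.8 − (-0.4)) / (4600 − 600) m
  = 13.2°C / 4 km = 3.3°C/km

3.3°C/km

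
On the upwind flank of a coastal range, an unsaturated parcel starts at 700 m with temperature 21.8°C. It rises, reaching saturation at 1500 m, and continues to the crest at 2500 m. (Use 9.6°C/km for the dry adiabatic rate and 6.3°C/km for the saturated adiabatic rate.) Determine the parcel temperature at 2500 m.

700–1500 m, dry: Δz = 0.8 km ⇒ ΔT = -7.68°C; T = 14.12°C
1500–2500 m, saturated: Δz = 1 km ⇒ ΔT = -6.3°C; T = 7.82°C

7.82°C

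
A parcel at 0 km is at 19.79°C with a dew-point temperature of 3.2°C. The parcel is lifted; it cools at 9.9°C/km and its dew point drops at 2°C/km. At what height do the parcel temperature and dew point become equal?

2.1 km

T and T_d converge at 9.9 − 2 = 7.9°C per km
Height above start = (19.79 − 3.2) / 7.9 = 2.1 km
LCL altitude = 0 m + 2100 m = 2100 m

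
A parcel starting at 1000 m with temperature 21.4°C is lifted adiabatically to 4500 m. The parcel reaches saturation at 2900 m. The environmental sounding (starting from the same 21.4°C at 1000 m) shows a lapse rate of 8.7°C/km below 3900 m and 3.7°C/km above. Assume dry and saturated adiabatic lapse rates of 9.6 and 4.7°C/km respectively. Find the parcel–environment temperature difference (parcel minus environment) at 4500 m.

+1.69°C (parcel warmer than environment)

Parcel:
  1000–2900 m, dry: Δz = 1.9 km ⇒ ΔT = -18.24°C; T = 3.16°C
  2900–4500 m, saturated: Δz = 1.6 km ⇒ ΔT = -7.52°C; T = -4.36°C
Environment:
  1000–3900 m, environment, lower layer: Δz = 2.9 km ⇒ ΔT = -25.23°C; T = -3.83°C
  3900–4500 m, environment, upper layer: Δz = 0.6 km ⇒ ΔT = -2.22°C; T = -6.05°C
T_parcel − T_env = -4.36 − (-6.05) = +1.69°C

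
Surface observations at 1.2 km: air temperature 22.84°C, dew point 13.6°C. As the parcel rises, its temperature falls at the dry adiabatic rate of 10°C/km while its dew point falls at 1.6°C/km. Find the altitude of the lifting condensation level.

T and T_d converge at 10 − 1.6 = 8.4°C per km
Height above start = (22.84 − 13.6) / 8.4 = 1.1 km
LCL altitude = 1200 m + 1100 m = 2300 m

2.3 km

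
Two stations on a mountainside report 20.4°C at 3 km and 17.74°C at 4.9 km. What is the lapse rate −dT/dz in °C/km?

1.4°C/km

Γ = −ΔT/Δz = (20.4 − 17.74) / (4900 − 3000) m
  = 2.66°C / 1.9 km = 1.4°C/km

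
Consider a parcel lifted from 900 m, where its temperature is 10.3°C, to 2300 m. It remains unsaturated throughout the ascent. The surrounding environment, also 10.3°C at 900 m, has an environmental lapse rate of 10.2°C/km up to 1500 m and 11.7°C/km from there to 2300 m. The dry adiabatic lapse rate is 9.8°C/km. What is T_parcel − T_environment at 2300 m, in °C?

Parcel:
  From 900 m to 2300 m (dry): cools by 9.8 × 1.4 = 13.72°C, giving -3.42°C.
Environment:
  From 900 m to 1500 m (environment, lower layer): cools by 10.2 × 0.6 = 6.12°C, giving 4.18°C.
  From 1500 m to 2300 m (environment, upper layer): cools by 11.7 × 0.8 = 9.36°C, giving -5.18°C.
T_parcel − T_env = -3.42 − (-5.18) = +1.76°C

+1.76°C (parcel warmer than environment)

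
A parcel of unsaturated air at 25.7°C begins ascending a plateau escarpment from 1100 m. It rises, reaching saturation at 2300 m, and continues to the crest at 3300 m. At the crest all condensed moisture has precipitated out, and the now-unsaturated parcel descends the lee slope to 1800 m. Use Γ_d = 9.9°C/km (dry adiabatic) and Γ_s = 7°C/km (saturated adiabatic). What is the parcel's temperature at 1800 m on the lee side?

21.67°C

Dry to 2300 m: -9.9 × 1.2 km = -11.88°C, so T = 13.82°C.
Saturated to 3300 m: -7 × 1 km = -7°C, so T = 6.82°C.
Dry descent to 1800 m: +9.9 × 1.5 km = +14.85°C, so T = 21.67°C.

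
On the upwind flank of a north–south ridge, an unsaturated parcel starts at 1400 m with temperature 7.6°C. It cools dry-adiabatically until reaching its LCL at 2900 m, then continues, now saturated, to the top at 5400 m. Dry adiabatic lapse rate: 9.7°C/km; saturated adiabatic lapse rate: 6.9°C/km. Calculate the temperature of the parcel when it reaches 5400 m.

1400–2900 m, dry: Δz = 1.5 km ⇒ ΔT = -14.55°C; T = -6.95°C
2900–5400 m, saturated: Δz = 2.5 km ⇒ ΔT = -17.25°C; T = -24.2°C

-24.2°C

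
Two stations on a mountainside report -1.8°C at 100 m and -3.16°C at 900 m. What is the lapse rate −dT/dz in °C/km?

Γ = −ΔT/Δz = (-1.8 − (-3.16)) / (900 − 100) m
  = 1.36°C / 0.8 km = 1.7°C/km

1.7°C/km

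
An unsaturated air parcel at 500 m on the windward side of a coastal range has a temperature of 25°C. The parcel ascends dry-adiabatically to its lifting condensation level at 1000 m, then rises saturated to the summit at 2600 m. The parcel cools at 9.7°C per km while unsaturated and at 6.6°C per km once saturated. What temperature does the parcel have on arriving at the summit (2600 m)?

9.59°C

500 → 1000 m (dry, 9.7°C/km): ΔT = -9.7 × 0.5 = -4.85°C → T = 20.15°C
1000 → 2600 m (saturated, 6.6°C/km): ΔT = -6.6 × 1.6 = -10.56°C → T = 9.59°C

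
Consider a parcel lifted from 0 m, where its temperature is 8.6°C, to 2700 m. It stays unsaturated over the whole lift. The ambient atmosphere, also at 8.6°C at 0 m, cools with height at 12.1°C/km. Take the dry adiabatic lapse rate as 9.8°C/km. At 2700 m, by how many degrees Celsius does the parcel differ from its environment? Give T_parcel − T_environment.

Parcel:
  0 → 2700 m (dry, 9.8°C/km): ΔT = -9.8 × 2.7 = -26.46°C → T = -17.86°C
Environment:
  0 → 2700 m (environment, 12.1°C/km): ΔT = -12.1 × 2.7 = -32.67°C → T = -24.07°C
T_parcel − T_env = -17.86 − (-24.07) = +6.21°C

+6.21°C (parcel warmer than environment)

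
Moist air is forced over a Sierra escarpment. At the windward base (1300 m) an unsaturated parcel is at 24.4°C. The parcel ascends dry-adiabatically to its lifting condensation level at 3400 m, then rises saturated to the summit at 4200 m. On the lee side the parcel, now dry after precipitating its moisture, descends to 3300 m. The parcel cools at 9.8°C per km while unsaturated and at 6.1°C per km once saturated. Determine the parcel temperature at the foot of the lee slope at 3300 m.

7.76°C

1300–3400 m, dry: Δz = 2.1 km ⇒ ΔT = -20.58°C; T = 3.82°C
3400–4200 m, saturated: Δz = 0.8 km ⇒ ΔT = -4.88°C; T = -1.06°C
4200–3300 m, dry descent: Δz = 0.9 km ⇒ ΔT = +8.82°C; T = 7.76°C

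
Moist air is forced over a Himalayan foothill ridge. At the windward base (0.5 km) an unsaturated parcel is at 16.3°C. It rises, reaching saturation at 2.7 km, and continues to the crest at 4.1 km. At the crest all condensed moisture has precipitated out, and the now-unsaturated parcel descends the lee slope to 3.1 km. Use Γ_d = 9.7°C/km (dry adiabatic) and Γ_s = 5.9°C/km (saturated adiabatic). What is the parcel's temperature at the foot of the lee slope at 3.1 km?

Dry to 2700 m: -9.7 × 2.2 km = -21.34°C, so T = -5.04°C.
Saturated to 4100 m: -5.9 × 1.4 km = -8.26°C, so T = -13.3°C.
Dry descent to 3100 m: +9.7 × 1 km = +9.7°C, so T = -3.6°C.

-3.6°C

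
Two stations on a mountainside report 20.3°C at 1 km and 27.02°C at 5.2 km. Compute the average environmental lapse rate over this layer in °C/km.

-1.6°C/km

Γ = −ΔT/Δz = (20.3 − 27.02) / (5200 − 1000) m
  = -6.72°C / 4.2 km = -1.6°C/km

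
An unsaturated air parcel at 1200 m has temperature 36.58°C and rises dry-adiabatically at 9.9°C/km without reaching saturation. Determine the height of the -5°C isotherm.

5400 m

Height above start = (36.58 − (-5)) / 9.9 = 4.2 km
Altitude = 1200 m + 4200 m = 5400 m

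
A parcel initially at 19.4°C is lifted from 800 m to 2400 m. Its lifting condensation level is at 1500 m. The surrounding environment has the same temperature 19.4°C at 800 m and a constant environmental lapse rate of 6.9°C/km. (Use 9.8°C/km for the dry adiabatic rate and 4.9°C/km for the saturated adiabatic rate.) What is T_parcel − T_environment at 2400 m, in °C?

Parcel:
  800 → 1500 m (dry, 9.8°C/km): ΔT = -9.8 × 0.7 = -6.86°C → T = 12.54°C
  1500 → 2400 m (saturated, 4.9°C/km): ΔT = -4.9 × 0.9 = -4.41°C → T = 8.13°C
Environment:
  800 → 2400 m (environment, 6.9°C/km): ΔT = -6.9 × 1.6 = -11.04°C → T = 8.36°C
T_parcel − T_env = 8.13 − 8.36 = -0.23°C

-0.23°C (parcel cooler than environment)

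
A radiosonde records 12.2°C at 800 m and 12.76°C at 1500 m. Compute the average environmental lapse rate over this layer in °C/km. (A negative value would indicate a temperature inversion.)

Γ = −ΔT/Δz = (12.2 − 12.76) / (1500 − 800) m
  = -0.56°C / 0.7 km = -0.8°C/km

-0.8°C/km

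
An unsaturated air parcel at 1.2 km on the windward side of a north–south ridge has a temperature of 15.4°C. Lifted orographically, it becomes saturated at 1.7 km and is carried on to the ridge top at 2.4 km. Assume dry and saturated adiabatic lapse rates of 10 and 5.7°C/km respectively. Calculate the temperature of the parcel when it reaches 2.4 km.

6.41°C

1200 → 1700 m (dry, 10°C/km): ΔT = -10 × 0.5 = -5°C → T = 10.4°C
1700 → 2400 m (saturated, 5.7°C/km): ΔT = -5.7 × 0.7 = -3.99°C → T = 6.41°C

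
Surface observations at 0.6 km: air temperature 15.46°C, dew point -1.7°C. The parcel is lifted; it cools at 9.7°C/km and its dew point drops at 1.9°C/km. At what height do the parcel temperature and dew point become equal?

2.8 km

T and T_d converge at 9.7 − 1.9 = 7.8°C per km
Height above start = (15.46 − (-1.7)) / 7.8 = 2.2 km
LCL altitude = 600 m + 2200 m = 2800 m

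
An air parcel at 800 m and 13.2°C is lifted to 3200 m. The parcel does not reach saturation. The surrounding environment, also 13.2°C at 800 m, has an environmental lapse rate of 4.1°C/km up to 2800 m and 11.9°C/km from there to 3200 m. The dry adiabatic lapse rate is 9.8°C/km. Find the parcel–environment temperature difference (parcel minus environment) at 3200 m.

Parcel:
  800 → 3200 m (dry, 9.8°C/km): ΔT = -9.8 × 2.4 = -23.52°C → T = -10.32°C
Environment:
  800 → 2800 m (environment, lower layer, 4.1°C/km): ΔT = -4.1 × 2 = -8.2°C → T = 5°C
  2800 → 3200 m (environment, upper layer, 11.9°C/km): ΔT = -11.9 × 0.4 = -4.76°C → T = 0.24°C
T_parcel − T_env = -10.32 − 0.24 = -10.56°C

-10.56°C (parcel cooler than environment)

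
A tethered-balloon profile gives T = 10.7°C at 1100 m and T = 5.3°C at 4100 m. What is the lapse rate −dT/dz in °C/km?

1.8°C/km

Γ = −ΔT/Δz = (10.7 − 5.3) / (4100 − 1100) m
  = 5.4°C / 3 km = 1.8°C/km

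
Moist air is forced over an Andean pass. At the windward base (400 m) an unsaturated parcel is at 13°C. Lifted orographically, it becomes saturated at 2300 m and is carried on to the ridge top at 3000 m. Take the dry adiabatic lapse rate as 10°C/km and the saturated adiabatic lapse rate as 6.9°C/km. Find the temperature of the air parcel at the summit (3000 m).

-10.83°C

From 400 m to 2300 m (dry): cools by 10 × 1.9 = 19°C, giving -6°C.
From 2300 m to 3000 m (saturated): cools by 6.9 × 0.7 = 4.83°C, giving -10.83°C.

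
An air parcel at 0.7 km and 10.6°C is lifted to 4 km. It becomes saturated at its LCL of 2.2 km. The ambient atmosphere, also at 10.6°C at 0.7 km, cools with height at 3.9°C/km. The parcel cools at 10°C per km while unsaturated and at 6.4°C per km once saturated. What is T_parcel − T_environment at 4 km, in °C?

-13.65°C (parcel cooler than environment)

Parcel:
  700–2200 m, dry: Δz = 1.5 km ⇒ ΔT = -15°C; T = -4.4°C
  2200–4000 m, saturated: Δz = 1.8 km ⇒ ΔT = -11.52°C; T = -15.92°C
Environment:
  700–4000 m, environment: Δz = 3.3 km ⇒ ΔT = -12.87°C; T = -2.27°C
T_parcel − T_env = -15.92 − (-2.27) = -13.65°C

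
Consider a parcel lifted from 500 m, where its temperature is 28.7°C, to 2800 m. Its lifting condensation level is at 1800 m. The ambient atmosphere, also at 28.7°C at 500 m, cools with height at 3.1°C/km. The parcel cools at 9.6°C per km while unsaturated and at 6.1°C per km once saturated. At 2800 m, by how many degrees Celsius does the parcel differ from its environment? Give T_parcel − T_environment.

-11.45°C (parcel cooler than environment)

Parcel:
  500–1800 m, dry: Δz = 1.3 km ⇒ ΔT = -12.48°C; T = 16.22°C
  1800–2800 m, saturated: Δz = 1 km ⇒ ΔT = -6.1°C; T = 10.12°C
Environment:
  500–2800 m, environment: Δz = 2.3 km ⇒ ΔT = -7.13°C; T = 21.57°C
T_parcel − T_env = 10.12 − 21.57 = -11.45°C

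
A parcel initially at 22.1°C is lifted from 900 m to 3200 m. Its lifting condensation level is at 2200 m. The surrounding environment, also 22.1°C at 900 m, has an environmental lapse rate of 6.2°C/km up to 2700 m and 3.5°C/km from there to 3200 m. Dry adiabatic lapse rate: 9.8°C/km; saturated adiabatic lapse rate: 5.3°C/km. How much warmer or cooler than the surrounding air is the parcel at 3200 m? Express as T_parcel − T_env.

-5.13°C (parcel cooler than environment)

Parcel:
  From 900 m to 2200 m (dry): cools by 9.8 × 1.3 = 12.74°C, giving 9.36°C.
  From 2200 m to 3200 m (saturated): cools by 5.3 × 1 = 5.3°C, giving 4.06°C.
Environment:
  From 900 m to 2700 m (environment, lower layer): cools by 6.2 × 1.8 = 11.16°C, giving 10.94°C.
  From 2700 m to 3200 m (environment, upper layer): cools by 3.5 × 0.5 = 1.75°C, giving 9.19°C.
T_parcel − T_env = 4.06 − 9.19 = -5.13°C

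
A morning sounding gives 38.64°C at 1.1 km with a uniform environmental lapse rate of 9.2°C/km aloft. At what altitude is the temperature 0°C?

Height above start = (38.64 − 0) / 9.2 = 4.2 km
Altitude = 1100 m + 4200 m = 5300 m

5.3 km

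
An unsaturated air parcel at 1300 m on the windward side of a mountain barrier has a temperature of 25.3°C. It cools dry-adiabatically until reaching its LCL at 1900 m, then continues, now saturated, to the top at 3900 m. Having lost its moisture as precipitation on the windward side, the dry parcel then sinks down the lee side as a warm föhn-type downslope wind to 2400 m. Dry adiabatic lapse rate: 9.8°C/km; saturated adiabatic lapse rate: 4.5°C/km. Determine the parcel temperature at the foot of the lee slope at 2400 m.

25.12°C

From 1300 m to 1900 m (dry): cools by 9.8 × 0.6 = 5.88°C, giving 19.42°C.
From 1900 m to 3900 m (saturated): cools by 4.5 × 2 = 9°C, giving 10.42°C.
From 3900 m to 2400 m (dry descent): warms by 9.8 × 1.5 = 14.7°C, giving 25.12°C.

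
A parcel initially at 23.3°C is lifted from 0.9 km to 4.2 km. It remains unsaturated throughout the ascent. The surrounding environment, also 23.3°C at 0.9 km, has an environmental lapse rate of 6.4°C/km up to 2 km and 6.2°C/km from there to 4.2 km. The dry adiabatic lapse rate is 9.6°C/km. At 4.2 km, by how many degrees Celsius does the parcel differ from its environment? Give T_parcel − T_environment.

-11°C (parcel cooler than environment)

Parcel:
  900 → 4200 m (dry, 9.6°C/km): ΔT = -9.6 × 3.3 = -31.68°C → T = -8.38°C
Environment:
  900 → 2000 m (environment, lower layer, 6.4°C/km): ΔT = -6.4 × 1.1 = -7.04°C → T = 16.26°C
  2000 → 4200 m (environment, upper layer, 6.2°C/km): ΔT = -6.2 × 2.2 = -13.64°C → T = 2.62°C
T_parcel − T_env = -8.38 − 2.62 = -11°C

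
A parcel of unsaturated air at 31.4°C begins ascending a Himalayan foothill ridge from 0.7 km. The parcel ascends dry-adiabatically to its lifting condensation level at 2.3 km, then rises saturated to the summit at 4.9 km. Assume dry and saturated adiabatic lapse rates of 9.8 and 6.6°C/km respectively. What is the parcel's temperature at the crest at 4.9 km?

Dry to 2300 m: -9.8 × 1.6 km = -15.68°C, so T = 15.72°C.
Saturated to 4900 m: -6.6 × 2.6 km = -17.16°C, so T = -1.44°C.

-1.44°C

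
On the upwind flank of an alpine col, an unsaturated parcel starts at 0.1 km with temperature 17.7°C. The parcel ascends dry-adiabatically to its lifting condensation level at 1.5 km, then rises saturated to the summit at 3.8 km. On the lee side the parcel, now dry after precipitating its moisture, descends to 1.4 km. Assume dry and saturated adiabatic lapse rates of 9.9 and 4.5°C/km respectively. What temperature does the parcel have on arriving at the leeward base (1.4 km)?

17.25°C

Dry to 1500 m: -9.9 × 1.4 km = -13.86°C, so T = 3.84°C.
Saturated to 3800 m: -4.5 × 2.3 km = -10.35°C, so T = -6.51°C.
Dry descent to 1400 m: +9.9 × 2.4 km = +23.76°C, so T = 17.25°C.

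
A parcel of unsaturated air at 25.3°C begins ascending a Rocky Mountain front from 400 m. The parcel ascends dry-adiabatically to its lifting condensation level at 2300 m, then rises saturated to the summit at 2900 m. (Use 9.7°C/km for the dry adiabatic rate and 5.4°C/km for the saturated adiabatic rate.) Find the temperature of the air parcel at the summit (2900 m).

400 → 2300 m (dry, 9.7°C/km): ΔT = -9.7 × 1.9 = -18.43°C → T = 6.87°C
2300 → 2900 m (saturated, 5.4°C/km): ΔT = -5.4 × 0.6 = -3.24°C → T = 3.63°C

3.63°C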